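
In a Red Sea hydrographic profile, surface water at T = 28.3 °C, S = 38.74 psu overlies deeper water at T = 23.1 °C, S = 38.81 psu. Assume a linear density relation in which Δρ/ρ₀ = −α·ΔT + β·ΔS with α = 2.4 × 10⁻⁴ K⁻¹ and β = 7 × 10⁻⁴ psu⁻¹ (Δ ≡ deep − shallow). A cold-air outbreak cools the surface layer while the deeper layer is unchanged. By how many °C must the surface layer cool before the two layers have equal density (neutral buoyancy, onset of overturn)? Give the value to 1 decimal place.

Neutral buoyancy requires Δρ = 0, i.e. −α(T_deep − T_surf′) + β(S_deep − S_surf) = 0.
T_surf′ = T_deep − (β/α)·ΔS = 23.1 − (7 × 10⁻⁴/2.4 × 10⁻⁴)·(+0.07) = 22.896 °C.
Cooling required: 28.3 − (22.896) = 5.404 °C.

5.4 °C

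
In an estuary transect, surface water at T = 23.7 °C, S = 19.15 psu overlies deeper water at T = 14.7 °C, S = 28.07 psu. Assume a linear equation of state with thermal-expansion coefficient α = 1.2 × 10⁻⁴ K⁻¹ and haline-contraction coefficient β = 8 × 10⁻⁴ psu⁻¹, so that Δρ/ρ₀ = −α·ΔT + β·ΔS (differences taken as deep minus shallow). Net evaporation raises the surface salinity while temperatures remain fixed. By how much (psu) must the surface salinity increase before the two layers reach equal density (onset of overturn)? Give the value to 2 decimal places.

10.27 psu

Neutral buoyancy requires −α(T_deep − T_surf) + β(S_deep − S_surf′) = 0.
S_surf′ = S_deep − (α/β)·ΔT = 28.07 − (1.2 × 10⁻⁴/8 × 10⁻⁴)·(-9.0) = 29.4200 psu.
Increase required: 29.4200 − 19.15 = 10.2700 psu.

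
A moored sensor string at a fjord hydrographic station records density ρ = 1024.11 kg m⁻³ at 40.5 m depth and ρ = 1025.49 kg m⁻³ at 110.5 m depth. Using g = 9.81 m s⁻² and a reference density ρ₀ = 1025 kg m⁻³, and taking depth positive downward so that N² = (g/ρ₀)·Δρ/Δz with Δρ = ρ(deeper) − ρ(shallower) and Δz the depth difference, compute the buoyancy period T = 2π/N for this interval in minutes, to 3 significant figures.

Δρ = 1025.49 − 1024.11 = 1.38 kg m⁻³ over Δz = 110.5 − 40.5 = 70 m.
N² = (9.81/1025) × (1.38/70) = 1.8868 × 10⁻⁴ s⁻².
N = √(1.8868 × 10⁻⁴) = 0.013736 rad s⁻¹, so T = 2π/N = 457.42 s = 7.6237 min ≈ 7.62 min.
Since Δρ > 0 the layer is stably stratified.

7.62 min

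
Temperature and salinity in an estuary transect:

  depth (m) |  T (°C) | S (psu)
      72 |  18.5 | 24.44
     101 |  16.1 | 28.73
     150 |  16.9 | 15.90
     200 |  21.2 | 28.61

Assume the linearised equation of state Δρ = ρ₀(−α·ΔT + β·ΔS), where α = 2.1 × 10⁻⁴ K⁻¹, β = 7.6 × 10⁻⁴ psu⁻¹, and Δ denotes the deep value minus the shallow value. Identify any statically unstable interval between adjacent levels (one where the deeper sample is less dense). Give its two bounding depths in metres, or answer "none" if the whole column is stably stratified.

101–150 m

Evaluate Δρ/ρ₀ = −αΔT + βΔS across each adjacent pair:
  72–101 m: −αΔT+βΔS = −(2.1 × 10⁻⁴)(-2.4)+(7.6 × 10⁻⁴)(+4.29) = 3.8 × 10⁻³ → stable
  101–150 m: −αΔT+βΔS = −(2.1 × 10⁻⁴)(+0.8)+(7.6 × 10⁻⁴)(-12.83) = -9.9 × 10⁻³ → UNSTABLE
  150–200 m: −αΔT+βΔS = −(2.1 × 10⁻⁴)(+4.3)+(7.6 × 10⁻⁴)(+12.71) = 8.8 × 10⁻³ → stable
The 101–150 m interval has Δρ < 0: lighter water underlies denser water.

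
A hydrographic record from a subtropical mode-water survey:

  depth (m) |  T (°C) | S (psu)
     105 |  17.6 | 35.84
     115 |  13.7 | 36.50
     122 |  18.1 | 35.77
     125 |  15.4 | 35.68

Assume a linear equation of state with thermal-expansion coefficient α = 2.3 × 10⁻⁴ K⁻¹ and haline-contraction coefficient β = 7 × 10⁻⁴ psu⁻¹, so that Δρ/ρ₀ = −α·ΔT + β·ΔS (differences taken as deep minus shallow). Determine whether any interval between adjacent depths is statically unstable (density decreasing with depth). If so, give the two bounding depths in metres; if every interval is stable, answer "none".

115–122 m

Evaluate Δρ/ρ₀ = −αΔT + βΔS across each adjacent pair:
  105–115 m: −αΔT+βΔS = −(2.3 × 10⁻⁴)(-3.9)+(7 × 10⁻⁴)(+0.66) = 1.4 × 10⁻³ → stable
  115–122 m: −αΔT+βΔS = −(2.3 × 10⁻⁴)(+4.4)+(7 × 10⁻⁴)(-0.73) = -1.5 × 10⁻³ → UNSTABLE
  122–125 m: −αΔT+βΔS = −(2.3 × 10⁻⁴)(-2.7)+(7 × 10⁻⁴)(-0.09) = 5.6 × 10⁻⁴ → stable
The 115–122 m interval has Δρ < 0: lighter water underlies denser water.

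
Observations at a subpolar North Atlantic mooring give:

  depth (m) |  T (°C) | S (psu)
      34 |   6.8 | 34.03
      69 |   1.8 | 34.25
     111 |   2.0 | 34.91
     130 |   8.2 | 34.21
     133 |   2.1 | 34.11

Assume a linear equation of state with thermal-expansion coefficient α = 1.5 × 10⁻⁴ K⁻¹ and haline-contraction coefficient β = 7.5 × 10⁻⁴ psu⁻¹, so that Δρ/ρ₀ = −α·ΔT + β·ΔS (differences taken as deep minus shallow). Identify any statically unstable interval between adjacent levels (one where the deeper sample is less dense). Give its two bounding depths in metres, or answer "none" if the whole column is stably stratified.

111–130 m

Evaluate Δρ/ρ₀ = −αΔT + βΔS across each adjacent pair:
  34–69 m: −αΔT+βΔS = −(1.5 × 10⁻⁴)(-5.0)+(7.5 × 10⁻⁴)(+0.22) = 9.1 × 10⁻⁴ → stable
  69–111 m: −αΔT+βΔS = −(1.5 × 10⁻⁴)(+0.2)+(7.5 × 10⁻⁴)(+0.66) = 4.7 × 10⁻⁴ → stable
  111–130 m: −αΔT+βΔS = −(1.5 × 10⁻⁴)(+6.2)+(7.5 × 10⁻⁴)(-0.70) = -1.5 × 10⁻³ → UNSTABLE
  130–133 m: −αΔT+βΔS = −(1.5 × 10⁻⁴)(-6.1)+(7.5 × 10⁻⁴)(-0.10) = 8.4 × 10⁻⁴ → stable
The 111–130 m interval has Δρ < 0: lighter water underlies denser water.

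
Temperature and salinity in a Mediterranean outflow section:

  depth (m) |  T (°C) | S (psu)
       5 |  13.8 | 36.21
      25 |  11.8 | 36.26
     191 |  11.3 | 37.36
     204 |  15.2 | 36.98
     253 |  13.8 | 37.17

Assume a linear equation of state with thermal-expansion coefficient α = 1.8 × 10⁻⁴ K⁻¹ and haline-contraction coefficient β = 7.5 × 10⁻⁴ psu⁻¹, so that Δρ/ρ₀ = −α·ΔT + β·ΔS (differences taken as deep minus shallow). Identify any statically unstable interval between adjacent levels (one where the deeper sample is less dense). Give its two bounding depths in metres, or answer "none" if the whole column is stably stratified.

191–204 m

Evaluate Δρ/ρ₀ = −αΔT + βΔS across each adjacent pair:
  5–25 m: −αΔT+βΔS = −(1.8 × 10⁻⁴)(-2.0)+(7.5 × 10⁻⁴)(+0.05) = 4.0 × 10⁻⁴ → stable
  25–191 m: −αΔT+βΔS = −(1.8 × 10⁻⁴)(-0.5)+(7.5 × 10⁻⁴)(+1.10) = 9.2 × 10⁻⁴ → stable
  191–204 m: −αΔT+βΔS = −(1.8 × 10⁻⁴)(+3.9)+(7.5 × 10⁻⁴)(-0.38) = -9.9 × 10⁻⁴ → UNSTABLE
  204–253 m: −αΔT+βΔS = −(1.8 × 10⁻⁴)(-1.4)+(7.5 × 10⁻⁴)(+0.19) = 3.9 × 10⁻⁴ → stable
The 191–204 m interval has Δρ < 0: lighter water underlies denser water.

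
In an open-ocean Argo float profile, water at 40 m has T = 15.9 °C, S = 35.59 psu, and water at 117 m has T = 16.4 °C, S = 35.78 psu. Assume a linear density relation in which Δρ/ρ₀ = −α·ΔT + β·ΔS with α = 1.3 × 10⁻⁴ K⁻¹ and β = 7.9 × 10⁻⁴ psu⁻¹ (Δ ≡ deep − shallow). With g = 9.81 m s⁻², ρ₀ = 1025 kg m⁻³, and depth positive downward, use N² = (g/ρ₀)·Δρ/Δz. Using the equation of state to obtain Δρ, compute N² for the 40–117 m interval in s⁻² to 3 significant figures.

1.08 × 10⁻⁵ s⁻²

ΔT = +0.5 K, ΔS = +0.19 psu (deep − shallow).
Δρ/ρ₀ = −αΔT + βΔS = -6.50 × 10⁻⁵ + 1.501 × 10⁻⁴ = 8.51 × 10⁻⁵, so Δρ ≈ 0.08723 kg m⁻³.
N² = (g/ρ₀)·Δρ/Δz = g·(Δρ/ρ₀)/Δz = 9.81 × 8.51 × 10⁻⁵ / 77 = 1.0842 × 10⁻⁵ s⁻² ≈ 1.08 × 10⁻⁵ s⁻².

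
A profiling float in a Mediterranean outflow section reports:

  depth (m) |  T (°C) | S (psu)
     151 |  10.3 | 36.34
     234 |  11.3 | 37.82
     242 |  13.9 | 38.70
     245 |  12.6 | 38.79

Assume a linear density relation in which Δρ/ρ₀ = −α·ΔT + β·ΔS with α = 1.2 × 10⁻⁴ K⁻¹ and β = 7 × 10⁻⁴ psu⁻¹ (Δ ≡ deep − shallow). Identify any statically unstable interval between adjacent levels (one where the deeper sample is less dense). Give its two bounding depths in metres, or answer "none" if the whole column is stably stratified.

Evaluate Δρ/ρ₀ = −αΔT + βΔS across each adjacent pair:
  151–234 m: −αΔT+βΔS = −(1.2 × 10⁻⁴)(+1.0)+(7 × 10⁻⁴)(+1.48) = 9.2 × 10⁻⁴ → stable
  234–242 m: −αΔT+βΔS = −(1.2 × 10⁻⁴)(+2.6)+(7 × 10⁻⁴)(+0.88) = 3.0 × 10⁻⁴ → stable
  242–245 m: −αΔT+βΔS = −(1.2 × 10⁻⁴)(-1.3)+(7 × 10⁻⁴)(+0.09) = 2.2 × 10⁻⁴ → stable
Every interval has Δρ > 0: the column is stably stratified throughout.

none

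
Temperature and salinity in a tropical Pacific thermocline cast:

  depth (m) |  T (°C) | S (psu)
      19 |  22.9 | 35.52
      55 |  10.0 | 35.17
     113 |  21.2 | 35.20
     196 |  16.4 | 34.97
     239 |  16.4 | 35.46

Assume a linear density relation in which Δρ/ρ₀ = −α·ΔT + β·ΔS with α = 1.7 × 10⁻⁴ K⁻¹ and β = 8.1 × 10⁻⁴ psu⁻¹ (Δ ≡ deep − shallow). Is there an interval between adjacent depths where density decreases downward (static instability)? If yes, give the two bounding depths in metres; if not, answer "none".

55–113 m

Evaluate Δρ/ρ₀ = −αΔT + βΔS across each adjacent pair:
  19–55 m: −αΔT+βΔS = −(1.7 × 10⁻⁴)(-12.9)+(8.1 × 10⁻⁴)(-0.35) = 1.9 × 10⁻³ → stable
  55–113 m: −αΔT+βΔS = −(1.7 × 10⁻⁴)(+11.2)+(8.1 × 10⁻⁴)(+0.03) = -1.9 × 10⁻³ → UNSTABLE
  113–196 m: −αΔT+βΔS = −(1.7 × 10⁻⁴)(-4.8)+(8.1 × 10⁻⁴)(-0.23) = 6.3 × 10⁻⁴ → stable
  196–239 m: −αΔT+βΔS = −(1.7 × 10⁻⁴)(+0.0)+(8.1 × 10⁻⁴)(+0.49) = 4.0 × 10⁻⁴ → stable
The 55–113 m interval has Δρ < 0: lighter water underlies denser water.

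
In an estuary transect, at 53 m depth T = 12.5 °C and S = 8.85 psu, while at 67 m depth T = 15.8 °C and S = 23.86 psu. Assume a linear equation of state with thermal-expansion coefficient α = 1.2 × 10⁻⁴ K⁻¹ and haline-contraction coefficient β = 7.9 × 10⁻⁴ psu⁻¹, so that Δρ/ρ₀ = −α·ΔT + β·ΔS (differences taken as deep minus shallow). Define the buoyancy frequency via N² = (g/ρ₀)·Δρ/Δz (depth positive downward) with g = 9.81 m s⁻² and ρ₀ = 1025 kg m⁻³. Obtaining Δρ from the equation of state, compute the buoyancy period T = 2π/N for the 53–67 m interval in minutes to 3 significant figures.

1.17 min

ΔT = +3.3 K, ΔS = +15.01 psu (deep − shallow).
Δρ/ρ₀ = −αΔT + βΔS = -3.96 × 10⁻⁴ + 0.0118579 = 0.0114619, so Δρ ≈ 11.75 kg m⁻³.
N² = (g/ρ₀)·Δρ/Δz = g·(Δρ/ρ₀)/Δz = 9.81 × 0.0114619 / 14 = 8.0315 × 10⁻³ s⁻².
N = √(8.0315 × 10⁻³) = 0.089619 rad s⁻¹ → T = 2π/N = 70.110 s = 1.1685 min ≈ 1.17 min.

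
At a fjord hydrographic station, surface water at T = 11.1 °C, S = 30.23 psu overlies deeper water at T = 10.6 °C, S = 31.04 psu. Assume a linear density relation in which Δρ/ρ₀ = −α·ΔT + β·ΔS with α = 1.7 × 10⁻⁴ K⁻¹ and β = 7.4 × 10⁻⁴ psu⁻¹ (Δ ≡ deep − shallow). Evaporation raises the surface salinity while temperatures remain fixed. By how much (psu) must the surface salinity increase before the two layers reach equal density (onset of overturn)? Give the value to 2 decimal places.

0.92 psu

Neutral buoyancy requires −α(T_deep − T_surf) + β(S_deep − S_surf′) = 0.
S_surf′ = S_deep − (α/β)·ΔT = 31.04 − (1.7 × 10⁻⁴/7.4 × 10⁻⁴)·(-0.5) = 31.1549 psu.
Increase required: 31.1549 − 30.23 = 0.9249 psu.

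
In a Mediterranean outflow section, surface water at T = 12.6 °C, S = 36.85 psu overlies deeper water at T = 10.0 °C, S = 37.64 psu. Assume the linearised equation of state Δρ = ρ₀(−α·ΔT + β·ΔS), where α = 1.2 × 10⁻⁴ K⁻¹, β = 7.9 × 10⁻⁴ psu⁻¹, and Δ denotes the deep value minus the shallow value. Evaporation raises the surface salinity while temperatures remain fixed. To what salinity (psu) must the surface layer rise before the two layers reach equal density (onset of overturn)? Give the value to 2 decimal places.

Neutral buoyancy requires −α(T_deep − T_surf) + β(S_deep − S_surf′) = 0.
S_surf′ = S_deep − (α/β)·ΔT = 37.64 − (1.2 × 10⁻⁴/7.9 × 10⁻⁴)·(-2.6) = 38.0349 psu.
Increase required: 38.0349 − 36.85 = 1.1849 psu.

38.03 psu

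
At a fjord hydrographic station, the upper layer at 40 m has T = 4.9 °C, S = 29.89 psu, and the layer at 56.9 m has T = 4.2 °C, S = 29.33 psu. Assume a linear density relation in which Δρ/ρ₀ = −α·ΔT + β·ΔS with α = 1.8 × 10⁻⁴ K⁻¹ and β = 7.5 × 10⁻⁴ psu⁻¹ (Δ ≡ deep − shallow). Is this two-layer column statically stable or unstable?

unstable

ΔT = 4.2 − 4.9 = -0.7 K and ΔS = 29.33 − 29.89 = -0.56 psu (deep − shallow).
−αΔT = 1.26 × 10⁻⁴; βΔS = -4.20 × 10⁻⁴; sum Δρ/ρ₀ = -2.94 × 10⁻⁴.
Δρ/ρ₀ < 0, so Δρ < 0: deeper water is lighter → statically unstable; the column would overturn.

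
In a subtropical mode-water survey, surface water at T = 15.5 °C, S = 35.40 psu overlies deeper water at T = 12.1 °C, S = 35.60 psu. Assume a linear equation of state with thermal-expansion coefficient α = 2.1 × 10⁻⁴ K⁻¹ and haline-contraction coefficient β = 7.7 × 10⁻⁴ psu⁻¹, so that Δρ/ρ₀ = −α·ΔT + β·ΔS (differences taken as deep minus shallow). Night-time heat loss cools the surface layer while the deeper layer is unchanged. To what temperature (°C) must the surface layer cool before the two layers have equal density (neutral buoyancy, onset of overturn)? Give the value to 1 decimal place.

Neutral buoyancy requires Δρ = 0, i.e. −α(T_deep − T_surf′) + β(S_deep − S_surf) = 0.
T_surf′ = T_deep − (β/α)·ΔS = 12.1 − (7.7 × 10⁻⁴/2.1 × 10⁻⁴)·(+0.20) = 11.367 °C.
Cooling required: 15.5 − (11.367) = 4.133 °C.

11.4 °C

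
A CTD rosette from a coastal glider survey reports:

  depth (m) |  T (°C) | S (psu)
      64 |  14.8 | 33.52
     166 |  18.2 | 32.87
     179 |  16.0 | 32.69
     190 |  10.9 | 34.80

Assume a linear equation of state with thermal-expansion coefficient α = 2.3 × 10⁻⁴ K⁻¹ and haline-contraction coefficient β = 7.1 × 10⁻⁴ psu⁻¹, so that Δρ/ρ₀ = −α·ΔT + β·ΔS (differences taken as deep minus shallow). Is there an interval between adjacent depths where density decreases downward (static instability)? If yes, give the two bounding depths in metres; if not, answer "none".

Evaluate Δρ/ρ₀ = −αΔT + βΔS across each adjacent pair:
  64–166 m: −αΔT+βΔS = −(2.3 × 10⁻⁴)(+3.4)+(7.1 × 10⁻⁴)(-0.65) = -1.2 × 10⁻³ → UNSTABLE
  166–179 m: −αΔT+βΔS = −(2.3 × 10⁻⁴)(-2.2)+(7.1 × 10⁻⁴)(-0.18) = 3.8 × 10⁻⁴ → stable
  179–190 m: −αΔT+βΔS = −(2.3 × 10⁻⁴)(-5.1)+(7.1 × 10⁻⁴)(+2.11) = 2.7 × 10⁻³ → stable
The 64–166 m interval has Δρ < 0: lighter water underlies denser water.

64–166 m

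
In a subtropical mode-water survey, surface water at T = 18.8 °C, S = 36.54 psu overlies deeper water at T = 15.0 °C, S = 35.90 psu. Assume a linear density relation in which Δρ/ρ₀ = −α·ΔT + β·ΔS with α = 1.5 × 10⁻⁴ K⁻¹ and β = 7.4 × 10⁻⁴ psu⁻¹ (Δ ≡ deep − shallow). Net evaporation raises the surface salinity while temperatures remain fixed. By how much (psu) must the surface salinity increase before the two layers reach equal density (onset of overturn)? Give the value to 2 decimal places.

Neutral buoyancy requires −α(T_deep − T_surf) + β(S_deep − S_surf′) = 0.
S_surf′ = S_deep − (α/β)·ΔT = 35.90 − (1.5 × 10⁻⁴/7.4 × 10⁻⁴)·(-3.8) = 36.6703 psu.
Increase required: 36.6703 − 36.54 = 0.1303 psu.

0.13 psu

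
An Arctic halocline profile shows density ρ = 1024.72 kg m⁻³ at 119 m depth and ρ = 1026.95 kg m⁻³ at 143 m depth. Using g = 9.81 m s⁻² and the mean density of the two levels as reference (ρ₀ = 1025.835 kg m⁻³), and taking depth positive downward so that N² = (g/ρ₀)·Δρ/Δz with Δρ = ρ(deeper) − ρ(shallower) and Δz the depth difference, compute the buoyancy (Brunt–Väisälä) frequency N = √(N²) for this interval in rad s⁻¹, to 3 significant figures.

0.0298 rad s⁻¹

Δρ = 1026.95 − 1024.72 = 2.23 kg m⁻³ over Δz = 143 − 119 = 24 m.
N² = (9.81/1025.835) × (2.23/24) = 8.8856 × 10⁻⁴ s⁻².
N = √(8.8856 × 10⁻⁴) = 0.029809 rad s⁻¹ ≈ 0.0298 rad s⁻¹.
A positive N² confirms static stability across the interval.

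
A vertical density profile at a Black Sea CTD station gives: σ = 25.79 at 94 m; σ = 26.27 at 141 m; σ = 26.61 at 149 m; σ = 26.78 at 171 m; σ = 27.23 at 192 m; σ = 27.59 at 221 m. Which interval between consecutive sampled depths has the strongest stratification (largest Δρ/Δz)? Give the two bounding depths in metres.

141–149 m

Compute the density gradient over each adjacent pair:
  94–141 m: Δρ/Δz = 0.48/47 = 0.010 kg m⁻⁴
  141–149 m: Δρ/Δz = 0.34/8 = 0.043 kg m⁻⁴
  149–171 m: Δρ/Δz = 0.17/22 = 7.7 × 10⁻³ kg m⁻⁴
  171–192 m: Δρ/Δz = 0.45/21 = 0.021 kg m⁻⁴
  192–221 m: Δρ/Δz = 0.36/29 = 0.012 kg m⁻⁴
The largest gradient is in the 141–149 m interval — the pycnocline.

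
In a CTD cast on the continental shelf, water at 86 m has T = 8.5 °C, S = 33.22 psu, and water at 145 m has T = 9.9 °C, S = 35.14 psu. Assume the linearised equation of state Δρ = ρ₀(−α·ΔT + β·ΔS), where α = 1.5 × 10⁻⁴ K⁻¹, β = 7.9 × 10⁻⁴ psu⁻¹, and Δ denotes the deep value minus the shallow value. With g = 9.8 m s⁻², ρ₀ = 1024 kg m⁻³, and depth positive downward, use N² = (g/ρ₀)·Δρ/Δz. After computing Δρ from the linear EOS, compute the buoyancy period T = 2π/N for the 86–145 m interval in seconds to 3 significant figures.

ΔT = +1.4 K, ΔS = +1.92 psu (deep − shallow).
Δρ/ρ₀ = −αΔT + βΔS = -2.10 × 10⁻⁴ + 1.5168 × 10⁻³ = 1.3068 × 10⁻³, so Δρ ≈ 1.338 kg m⁻³.
N² = (g/ρ₀)·Δρ/Δz = g·(Δρ/ρ₀)/Δz = 9.8 × 1.3068 × 10⁻³ / 59 = 2.1706 × 10⁻⁴ s⁻².
N = √(2.1706 × 10⁻⁴) = 0.014733 rad s⁻¹ → T = 2π/N = 426.47 s ≈ 426 s.

426 s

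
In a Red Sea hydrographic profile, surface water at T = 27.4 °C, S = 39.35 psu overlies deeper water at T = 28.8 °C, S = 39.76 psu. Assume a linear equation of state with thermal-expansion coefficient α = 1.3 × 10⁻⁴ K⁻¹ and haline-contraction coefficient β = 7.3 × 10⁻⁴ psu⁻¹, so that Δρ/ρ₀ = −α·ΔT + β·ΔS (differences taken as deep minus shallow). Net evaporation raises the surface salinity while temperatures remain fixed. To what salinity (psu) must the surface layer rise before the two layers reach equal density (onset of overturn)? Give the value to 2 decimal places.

39.51 psu

Neutral buoyancy requires −α(T_deep − T_surf) + β(S_deep − S_surf′) = 0.
S_surf′ = S_deep − (α/β)·ΔT = 39.76 − (1.3 × 10⁻⁴/7.3 × 10⁻⁴)·(+1.4) = 39.5107 psu.
Increase required: 39.5107 − 39.35 = 0.1607 psu.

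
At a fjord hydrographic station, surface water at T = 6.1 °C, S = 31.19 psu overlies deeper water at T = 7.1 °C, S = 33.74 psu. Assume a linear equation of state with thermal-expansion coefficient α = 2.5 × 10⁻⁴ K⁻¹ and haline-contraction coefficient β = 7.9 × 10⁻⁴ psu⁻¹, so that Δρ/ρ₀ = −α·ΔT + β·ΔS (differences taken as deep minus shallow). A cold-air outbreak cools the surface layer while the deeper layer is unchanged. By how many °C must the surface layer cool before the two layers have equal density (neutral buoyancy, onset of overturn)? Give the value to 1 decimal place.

Neutral buoyancy requires Δρ = 0, i.e. −α(T_deep − T_surf′) + β(S_deep − S_surf) = 0.
T_surf′ = T_deep − (β/α)·ΔS = 7.1 − (7.9 × 10⁻⁴/2.5 × 10⁻⁴)·(+2.55) = -0.958 °C.
Cooling required: 6.1 − (-0.958) = 7.058 °C.

7.1 °C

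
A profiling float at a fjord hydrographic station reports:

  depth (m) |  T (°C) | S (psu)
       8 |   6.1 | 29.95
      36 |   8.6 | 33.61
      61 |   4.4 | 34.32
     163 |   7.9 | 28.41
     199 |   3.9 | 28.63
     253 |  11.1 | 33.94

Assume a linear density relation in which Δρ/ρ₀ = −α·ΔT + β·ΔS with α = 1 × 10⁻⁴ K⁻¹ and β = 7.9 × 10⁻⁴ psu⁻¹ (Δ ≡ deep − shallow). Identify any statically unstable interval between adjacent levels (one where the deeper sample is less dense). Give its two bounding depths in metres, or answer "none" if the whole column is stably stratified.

Evaluate Δρ/ρ₀ = −αΔT + βΔS across each adjacent pair:
  8–36 m: −αΔT+βΔS = −(1 × 10⁻⁴)(+2.5)+(7.9 × 10⁻⁴)(+3.66) = 2.6 × 10⁻³ → stable
  36–61 m: −αΔT+βΔS = −(1 × 10⁻⁴)(-4.2)+(7.9 × 10⁻⁴)(+0.71) = 9.8 × 10⁻⁴ → stable
  61–163 m: −αΔT+βΔS = −(1 × 10⁻⁴)(+3.5)+(7.9 × 10⁻⁴)(-5.91) = -5.0 × 10⁻³ → UNSTABLE
  163–199 m: −αΔT+βΔS = −(1 × 10⁻⁴)(-4.0)+(7.9 × 10⁻⁴)(+0.22) = 5.7 × 10⁻⁴ → stable
  199–253 m: −αΔT+βΔS = −(1 × 10⁻⁴)(+7.2)+(7.9 × 10⁻⁴)(+5.31) = 3.5 × 10⁻³ → stable
The 61–163 m interval has Δρ < 0: lighter water underlies denser water.

61–163 m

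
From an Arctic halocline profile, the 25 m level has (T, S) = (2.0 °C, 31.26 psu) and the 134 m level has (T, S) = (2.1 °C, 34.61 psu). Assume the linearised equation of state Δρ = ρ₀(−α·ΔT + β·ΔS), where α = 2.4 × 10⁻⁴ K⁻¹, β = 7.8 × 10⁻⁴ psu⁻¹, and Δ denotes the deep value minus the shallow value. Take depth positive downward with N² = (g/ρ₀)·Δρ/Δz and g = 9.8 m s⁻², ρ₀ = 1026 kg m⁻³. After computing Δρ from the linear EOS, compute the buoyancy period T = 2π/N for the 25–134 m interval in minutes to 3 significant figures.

ΔT = +0.1 K, ΔS = +3.35 psu (deep − shallow).
Δρ/ρ₀ = −αΔT + βΔS = -2.40 × 10⁻⁵ + 2.613 × 10⁻³ = 2.589 × 10⁻³, so Δρ ≈ 2.656 kg m⁻³.
N² = (g/ρ₀)·Δρ/Δz = g·(Δρ/ρ₀)/Δz = 9.8 × 2.589 × 10⁻³ / 109 = 2.3277 × 10⁻⁴ s⁻².
N = √(2.3277 × 10⁻⁴) = 0.015257 rad s⁻¹ → T = 2π/N = 411.82 s = 6.8637 min ≈ 6.86 min.

6.86 min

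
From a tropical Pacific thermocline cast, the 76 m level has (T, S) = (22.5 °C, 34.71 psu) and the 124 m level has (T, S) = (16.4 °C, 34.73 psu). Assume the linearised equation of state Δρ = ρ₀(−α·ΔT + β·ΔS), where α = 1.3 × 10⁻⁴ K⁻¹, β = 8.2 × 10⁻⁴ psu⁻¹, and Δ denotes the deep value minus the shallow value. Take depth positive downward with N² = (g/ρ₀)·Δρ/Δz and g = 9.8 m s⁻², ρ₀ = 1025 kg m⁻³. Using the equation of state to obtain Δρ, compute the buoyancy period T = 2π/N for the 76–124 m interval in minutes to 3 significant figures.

ΔT = -6.1 K, ΔS = +0.02 psu (deep − shallow).
Δρ/ρ₀ = −αΔT + βΔS = 7.93 × 10⁻⁴ + 1.64 × 10⁻⁵ = 8.094 × 10⁻⁴, so Δρ ≈ 0.8296 kg m⁻³.
N² = (g/ρ₀)·Δρ/Δz = g·(Δρ/ρ₀)/Δz = 9.8 × 8.094 × 10⁻⁴ / 48 = 1.6525 × 10⁻⁴ s⁻².
N = √(1.6525 × 10⁻⁴) = 0.012855 rad s⁻¹ → T = 2π/N = 488.77 s = 8.1462 min ≈ 8.15 min.

8.15 min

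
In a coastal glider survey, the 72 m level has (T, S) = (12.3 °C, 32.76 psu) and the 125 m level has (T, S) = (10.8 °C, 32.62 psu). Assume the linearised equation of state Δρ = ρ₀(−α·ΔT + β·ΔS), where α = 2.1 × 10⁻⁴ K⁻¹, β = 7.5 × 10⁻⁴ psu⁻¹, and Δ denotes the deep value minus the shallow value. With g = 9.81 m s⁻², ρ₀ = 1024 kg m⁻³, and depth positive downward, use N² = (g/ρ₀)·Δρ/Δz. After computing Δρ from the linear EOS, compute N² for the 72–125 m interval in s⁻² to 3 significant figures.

3.89 × 10⁻⁵ s⁻²

ΔT = -1.5 K, ΔS = -0.14 psu (deep − shallow).
Δρ/ρ₀ = −αΔT + βΔS = 3.15 × 10⁻⁴ − 1.05 × 10⁻⁴ = 2.10 × 10⁻⁴, so Δρ ≈ 0.2150 kg m⁻³.
N² = (g/ρ₀)·Δρ/Δz = g·(Δρ/ρ₀)/Δz = 9.81 × 2.10 × 10⁻⁴ / 53 = 3.8870 × 10⁻⁵ s⁻² ≈ 3.89 × 10⁻⁵ s⁻².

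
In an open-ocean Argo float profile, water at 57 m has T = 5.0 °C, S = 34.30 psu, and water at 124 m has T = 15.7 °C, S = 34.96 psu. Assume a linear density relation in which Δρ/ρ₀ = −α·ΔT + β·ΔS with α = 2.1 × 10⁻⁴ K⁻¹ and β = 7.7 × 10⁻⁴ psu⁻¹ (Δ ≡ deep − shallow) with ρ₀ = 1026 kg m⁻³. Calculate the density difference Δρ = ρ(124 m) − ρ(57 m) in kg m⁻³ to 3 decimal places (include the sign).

-1.784 kg m⁻³

ΔT = +10.7 K, ΔS = +0.66 psu (deep − shallow).
Δρ/ρ₀ = −(2.1 × 10⁻⁴)(+10.7) + (7.7 × 10⁻⁴)(+0.66) = -1.7388 × 10⁻³.
Δρ = 1026 × (-1.7388 × 10⁻³) = -1.784 kg m⁻³.
Negative Δρ: lighter below, statically unstable.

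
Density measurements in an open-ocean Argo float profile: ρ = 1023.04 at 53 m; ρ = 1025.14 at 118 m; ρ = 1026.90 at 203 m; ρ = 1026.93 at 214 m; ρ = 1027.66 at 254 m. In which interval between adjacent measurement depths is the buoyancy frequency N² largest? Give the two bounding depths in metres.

Compute the density gradient over each adjacent pair:
  53–118 m: Δρ/Δz = 2.10/65 = 0.032 kg m⁻⁴
  118–203 m: Δρ/Δz = 1.76/85 = 0.021 kg m⁻⁴
  203–214 m: Δρ/Δz = 0.03/11 = 2.7 × 10⁻³ kg m⁻⁴
  214–254 m: Δρ/Δz = 0.73/40 = 0.018 kg m⁻⁴
The largest gradient is in the 53–118 m interval — the pycnocline.

53–118 m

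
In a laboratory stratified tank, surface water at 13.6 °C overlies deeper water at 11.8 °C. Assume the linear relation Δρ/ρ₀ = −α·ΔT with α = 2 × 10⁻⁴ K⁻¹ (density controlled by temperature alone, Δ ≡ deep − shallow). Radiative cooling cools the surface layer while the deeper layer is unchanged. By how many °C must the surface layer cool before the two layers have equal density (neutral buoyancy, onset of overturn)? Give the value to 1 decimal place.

With temperature the only control, equal density requires T_surf′ = T_deep.
T_surf′ = 11.8 °C.
Cooling required: 13.6 − 11.8 = 1.8 °C.

1.8 °C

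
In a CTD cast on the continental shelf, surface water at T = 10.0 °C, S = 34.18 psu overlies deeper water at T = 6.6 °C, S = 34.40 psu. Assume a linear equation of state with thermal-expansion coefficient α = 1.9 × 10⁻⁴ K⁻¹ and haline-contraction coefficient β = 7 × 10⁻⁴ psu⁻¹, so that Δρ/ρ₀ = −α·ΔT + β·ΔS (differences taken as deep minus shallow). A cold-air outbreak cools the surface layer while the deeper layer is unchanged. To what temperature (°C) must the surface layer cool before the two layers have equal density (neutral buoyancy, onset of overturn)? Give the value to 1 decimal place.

Neutral buoyancy requires Δρ = 0, i.e. −α(T_deep − T_surf′) + β(S_deep − S_surf) = 0.
T_surf′ = T_deep − (β/α)·ΔS = 6.6 − (7 × 10⁻⁴/1.9 × 10⁻⁴)·(+0.22) = 5.789 °C.
Cooling required: 10.0 − (5.789) = 4.211 °C.

5.8 °C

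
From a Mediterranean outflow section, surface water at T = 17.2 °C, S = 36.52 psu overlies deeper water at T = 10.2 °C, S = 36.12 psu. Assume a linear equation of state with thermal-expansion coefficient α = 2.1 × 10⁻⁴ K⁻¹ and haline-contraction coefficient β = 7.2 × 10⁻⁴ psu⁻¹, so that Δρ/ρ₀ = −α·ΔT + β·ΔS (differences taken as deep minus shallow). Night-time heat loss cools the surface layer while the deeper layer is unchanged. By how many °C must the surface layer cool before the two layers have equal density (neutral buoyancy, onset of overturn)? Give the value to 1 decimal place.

Neutral buoyancy requires Δρ = 0, i.e. −α(T_deep − T_surf′) + β(S_deep − S_surf) = 0.
T_surf′ = T_deep − (β/α)·ΔS = 10.2 − (7.2 × 10⁻⁴/2.1 × 10⁻⁴)·(-0.40) = 11.571 °C.
Cooling required: 17.2 − (11.571) = 5.629 °C.

5.6 °C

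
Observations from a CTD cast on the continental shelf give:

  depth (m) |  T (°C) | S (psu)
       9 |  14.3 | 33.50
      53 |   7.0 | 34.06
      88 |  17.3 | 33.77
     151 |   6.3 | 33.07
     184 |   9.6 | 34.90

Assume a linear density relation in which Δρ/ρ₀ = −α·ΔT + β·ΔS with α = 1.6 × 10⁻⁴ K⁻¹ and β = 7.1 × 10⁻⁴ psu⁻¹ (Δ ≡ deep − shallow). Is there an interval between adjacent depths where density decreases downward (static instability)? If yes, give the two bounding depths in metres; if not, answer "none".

Evaluate Δρ/ρ₀ = −αΔT + βΔS across each adjacent pair:
  9–53 m: −αΔT+βΔS = −(1.6 × 10⁻⁴)(-7.3)+(7.1 × 10⁻⁴)(+0.56) = 1.6 × 10⁻³ → stable
  53–88 m: −αΔT+βΔS = −(1.6 × 10⁻⁴)(+10.3)+(7.1 × 10⁻⁴)(-0.29) = -1.9 × 10⁻³ → UNSTABLE
  88–151 m: −αΔT+βΔS = −(1.6 × 10⁻⁴)(-11.0)+(7.1 × 10⁻⁴)(-0.70) = 1.3 × 10⁻³ → stable
  151–184 m: −αΔT+βΔS = −(1.6 × 10⁻⁴)(+3.3)+(7.1 × 10⁻⁴)(+1.83) = 7.7 × 10⁻⁴ → stable
The 53–88 m interval has Δρ < 0: lighter water underlies denser water.

53–88 m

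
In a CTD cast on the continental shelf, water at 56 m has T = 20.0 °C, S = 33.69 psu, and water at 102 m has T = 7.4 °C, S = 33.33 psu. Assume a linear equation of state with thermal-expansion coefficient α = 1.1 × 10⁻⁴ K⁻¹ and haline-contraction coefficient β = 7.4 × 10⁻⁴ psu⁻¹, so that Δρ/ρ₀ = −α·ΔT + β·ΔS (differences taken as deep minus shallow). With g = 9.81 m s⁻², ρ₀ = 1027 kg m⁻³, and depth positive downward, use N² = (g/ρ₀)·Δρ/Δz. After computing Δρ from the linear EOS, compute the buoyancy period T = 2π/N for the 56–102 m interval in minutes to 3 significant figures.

ΔT = -12.6 K, ΔS = -0.36 psu (deep − shallow).
Δρ/ρ₀ = −αΔT + βΔS = 1.386 × 10⁻³ − 2.664 × 10⁻⁴ = 1.1196 × 10⁻³, so Δρ ≈ 1.150 kg m⁻³.
N² = (g/ρ₀)·Δρ/Δz = g·(Δρ/ρ₀)/Δz = 9.81 × 1.1196 × 10⁻³ / 46 = 2.3877 × 10⁻⁴ s⁻².
N = √(2.3877 × 10⁻⁴) = 0.015452 rad s⁻¹ → T = 2π/N = 406.63 s = 6.7772 min ≈ 6.78 min.

6.78 min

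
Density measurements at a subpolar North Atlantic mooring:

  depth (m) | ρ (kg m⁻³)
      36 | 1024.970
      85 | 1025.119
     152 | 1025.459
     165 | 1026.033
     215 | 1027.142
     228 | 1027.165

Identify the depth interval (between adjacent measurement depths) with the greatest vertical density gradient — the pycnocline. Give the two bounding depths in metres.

Compute the density gradient over each adjacent pair:
  36–85 m: Δρ/Δz = 0.149/49 = 3.0 × 10⁻³ kg m⁻⁴
  85–152 m: Δρ/Δz = 0.340/67 = 5.1 × 10⁻³ kg m⁻⁴
  152–165 m: Δρ/Δz = 0.574/13 = 0.044 kg m⁻⁴
  165–215 m: Δρ/Δz = 1.109/50 = 0.022 kg m⁻⁴
  215–228 m: Δρ/Δz = 0.023/13 = 1.8 × 10⁻³ kg m⁻⁴
The largest gradient is in the 152–165 m interval — the pycnocline.

152–165 m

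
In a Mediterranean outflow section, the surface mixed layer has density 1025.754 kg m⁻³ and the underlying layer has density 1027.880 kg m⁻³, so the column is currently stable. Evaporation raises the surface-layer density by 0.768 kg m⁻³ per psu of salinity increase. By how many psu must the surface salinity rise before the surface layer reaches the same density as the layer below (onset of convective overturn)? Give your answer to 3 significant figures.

2.77 psu

Density deficit of the surface layer: 1027.880 − 1025.754 = 2.126 kg m⁻³.
Required change = 2.126 / 0.768 = 2.77 psu.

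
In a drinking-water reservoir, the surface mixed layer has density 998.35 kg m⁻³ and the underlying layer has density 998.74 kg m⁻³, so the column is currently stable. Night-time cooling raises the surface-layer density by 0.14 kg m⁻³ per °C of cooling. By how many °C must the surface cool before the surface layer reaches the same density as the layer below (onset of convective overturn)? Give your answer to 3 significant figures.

Density deficit of the surface layer: 998.74 − 998.35 = 0.39 kg m⁻³.
Required change = 0.39 / 0.14 = 2.79 °C.

2.79 °C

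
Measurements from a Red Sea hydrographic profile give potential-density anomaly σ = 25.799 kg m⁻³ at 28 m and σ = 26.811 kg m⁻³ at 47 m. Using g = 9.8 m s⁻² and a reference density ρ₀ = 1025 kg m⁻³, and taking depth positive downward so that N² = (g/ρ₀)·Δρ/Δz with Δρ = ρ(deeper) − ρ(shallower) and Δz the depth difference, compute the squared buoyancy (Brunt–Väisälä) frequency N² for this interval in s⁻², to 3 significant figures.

Δρ = 1026.811 − 1025.799 = 1.012 kg m⁻³ over Δz = 47 − 28 = 19 m.
N² = (9.8/1025) × (1.012/19) = 5.0925 × 10⁻⁴ s⁻² ≈ 5.09 × 10⁻⁴ s⁻².
N² > 0, so the interval is statically stable.

5.09 × 10⁻⁴ s⁻²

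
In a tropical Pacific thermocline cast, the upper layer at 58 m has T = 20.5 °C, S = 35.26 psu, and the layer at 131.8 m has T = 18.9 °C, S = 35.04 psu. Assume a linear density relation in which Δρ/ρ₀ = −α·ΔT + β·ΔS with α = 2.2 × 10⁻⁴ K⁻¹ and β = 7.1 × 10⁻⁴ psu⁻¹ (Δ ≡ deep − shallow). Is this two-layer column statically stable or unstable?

ΔT = 18.9 − 20.5 = -1.6 K and ΔS = 35.04 − 35.26 = -0.22 psu (deep − shallow).
−αΔT = 3.52 × 10⁻⁴; βΔS = -1.562 × 10⁻⁴; sum Δρ/ρ₀ = 1.958 × 10⁻⁴.
Δρ/ρ₀ > 0, so Δρ > 0: deeper water is denser → statically stable.

stable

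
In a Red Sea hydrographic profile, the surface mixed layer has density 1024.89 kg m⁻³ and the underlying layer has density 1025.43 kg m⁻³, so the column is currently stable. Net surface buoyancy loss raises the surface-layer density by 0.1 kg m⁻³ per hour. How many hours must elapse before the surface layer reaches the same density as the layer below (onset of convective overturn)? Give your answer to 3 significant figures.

Density deficit of the surface layer: 1025.43 − 1024.89 = 0.54 kg m⁻³.
Required change = 0.54 / 0.1 = 5.40 hours.

5.40 hours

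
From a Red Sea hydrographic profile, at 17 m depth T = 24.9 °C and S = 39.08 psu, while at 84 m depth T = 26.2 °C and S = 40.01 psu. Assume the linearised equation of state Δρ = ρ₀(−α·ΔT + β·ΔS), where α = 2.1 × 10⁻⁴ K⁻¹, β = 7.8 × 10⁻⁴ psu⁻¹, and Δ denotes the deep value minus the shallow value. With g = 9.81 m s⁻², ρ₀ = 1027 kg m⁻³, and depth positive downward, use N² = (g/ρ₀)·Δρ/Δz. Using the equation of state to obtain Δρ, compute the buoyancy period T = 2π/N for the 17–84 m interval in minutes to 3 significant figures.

ΔT = +1.3 K, ΔS = +0.93 psu (deep − shallow).
Δρ/ρ₀ = −αΔT + βΔS = -2.73 × 10⁻⁴ + 7.254 × 10⁻⁴ = 4.524 × 10⁻⁴, so Δρ ≈ 0.4646 kg m⁻³.
N² = (g/ρ₀)·Δρ/Δz = g·(Δρ/ρ₀)/Δz = 9.81 × 4.524 × 10⁻⁴ / 67 = 6.6239 × 10⁻⁵ s⁻².
N = √(6.6239 × 10⁻⁵) = 8.1387 × 10⁻³ rad s⁻¹ → T = 2π/N = 772.01 s = 12.867 min ≈ 12.9 min.

12.9 min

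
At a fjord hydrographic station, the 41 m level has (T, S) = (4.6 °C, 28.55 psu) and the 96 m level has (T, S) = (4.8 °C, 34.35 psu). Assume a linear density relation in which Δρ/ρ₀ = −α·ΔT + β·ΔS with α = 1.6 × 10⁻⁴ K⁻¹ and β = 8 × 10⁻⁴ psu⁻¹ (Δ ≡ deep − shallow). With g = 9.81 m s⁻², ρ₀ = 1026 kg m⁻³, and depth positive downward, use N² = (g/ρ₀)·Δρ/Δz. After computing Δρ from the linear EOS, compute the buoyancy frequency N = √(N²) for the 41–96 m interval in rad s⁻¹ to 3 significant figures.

ΔT = +0.2 K, ΔS = +5.80 psu (deep − shallow).
Δρ/ρ₀ = −αΔT + βΔS = -3.20 × 10⁻⁵ + 4.64 × 10⁻³ = 4.608 × 10⁻³, so Δρ ≈ 4.728 kg m⁻³.
N² = (g/ρ₀)·Δρ/Δz = g·(Δρ/ρ₀)/Δz = 9.81 × 4.608 × 10⁻³ / 55 = 8.2190 × 10⁻⁴ s⁻².
N = √(8.2190 × 10⁻⁴) = 0.028669 rad s⁻¹ ≈ 0.0287 rad s⁻¹.

0.0287 rad s⁻¹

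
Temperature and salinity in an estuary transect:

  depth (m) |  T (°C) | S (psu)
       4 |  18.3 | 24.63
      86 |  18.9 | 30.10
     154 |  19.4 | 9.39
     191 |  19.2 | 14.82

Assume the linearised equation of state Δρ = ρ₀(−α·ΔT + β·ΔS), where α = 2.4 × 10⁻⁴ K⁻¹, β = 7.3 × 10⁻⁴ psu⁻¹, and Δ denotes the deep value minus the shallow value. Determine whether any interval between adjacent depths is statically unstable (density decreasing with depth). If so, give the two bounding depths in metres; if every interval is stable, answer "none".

Evaluate Δρ/ρ₀ = −αΔT + βΔS across each adjacent pair:
  4–86 m: −αΔT+βΔS = −(2.4 × 10⁻⁴)(+0.6)+(7.3 × 10⁻⁴)(+5.47) = 3.8 × 10⁻³ → stable
  86–154 m: −αΔT+βΔS = −(2.4 × 10⁻⁴)(+0.5)+(7.3 × 10⁻⁴)(-20.71) = -0.015 → UNSTABLE
  154–191 m: −αΔT+βΔS = −(2.4 × 10⁻⁴)(-0.2)+(7.3 × 10⁻⁴)(+5.43) = 4.0 × 10⁻³ → stable
The 86–154 m interval has Δρ < 0: lighter water underlies denser water.

86–154 m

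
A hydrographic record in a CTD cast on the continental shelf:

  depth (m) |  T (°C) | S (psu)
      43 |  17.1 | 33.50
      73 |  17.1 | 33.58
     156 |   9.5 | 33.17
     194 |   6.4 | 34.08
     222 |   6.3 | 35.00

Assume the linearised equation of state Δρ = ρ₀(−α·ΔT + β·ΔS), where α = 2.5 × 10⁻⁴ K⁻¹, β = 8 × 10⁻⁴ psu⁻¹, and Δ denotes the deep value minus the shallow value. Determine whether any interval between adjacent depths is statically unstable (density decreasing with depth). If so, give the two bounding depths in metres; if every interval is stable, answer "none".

none

Evaluate Δρ/ρ₀ = −αΔT + βΔS across each adjacent pair:
  43–73 m: −αΔT+βΔS = −(2.5 × 10⁻⁴)(+0.0)+(8 × 10⁻⁴)(+0.08) = 6.4 × 10⁻⁵ → stable
  73–156 m: −αΔT+βΔS = −(2.5 × 10⁻⁴)(-7.6)+(8 × 10⁻⁴)(-0.41) = 1.6 × 10⁻³ → stable
  156–194 m: −αΔT+βΔS = −(2.5 × 10⁻⁴)(-3.1)+(8 × 10⁻⁴)(+0.91) = 1.5 × 10⁻³ → stable
  194–222 m: −αΔT+βΔS = −(2.5 × 10⁻⁴)(-0.1)+(8 × 10⁻⁴)(+0.92) = 7.6 × 10⁻⁴ → stable
Every interval has Δρ > 0: the column is stably stratified throughout.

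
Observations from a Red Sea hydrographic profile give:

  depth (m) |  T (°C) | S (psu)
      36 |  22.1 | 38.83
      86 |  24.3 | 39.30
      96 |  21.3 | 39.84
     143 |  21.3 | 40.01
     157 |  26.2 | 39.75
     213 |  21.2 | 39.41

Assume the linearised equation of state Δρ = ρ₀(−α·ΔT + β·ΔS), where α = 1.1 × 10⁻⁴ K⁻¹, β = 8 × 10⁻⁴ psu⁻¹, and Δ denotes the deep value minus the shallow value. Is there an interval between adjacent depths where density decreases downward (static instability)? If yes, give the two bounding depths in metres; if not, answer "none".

Evaluate Δρ/ρ₀ = −αΔT + βΔS across each adjacent pair:
  36–86 m: −αΔT+βΔS = −(1.1 × 10⁻⁴)(+2.2)+(8 × 10⁻⁴)(+0.47) = 1.3 × 10⁻⁴ → stable
  86–96 m: −αΔT+βΔS = −(1.1 × 10⁻⁴)(-3.0)+(8 × 10⁻⁴)(+0.54) = 7.6 × 10⁻⁴ → stable
  96–143 m: −αΔT+βΔS = −(1.1 × 10⁻⁴)(+0.0)+(8 × 10⁻⁴)(+0.17) = 1.4 × 10⁻⁴ → stable
  143–157 m: −αΔT+βΔS = −(1.1 × 10⁻⁴)(+4.9)+(8 × 10⁻⁴)(-0.26) = -7.5 × 10⁻⁴ → UNSTABLE
  157–213 m: −αΔT+βΔS = −(1.1 × 10⁻⁴)(-5.0)+(8 × 10⁻⁴)(-0.34) = 2.8 × 10⁻⁴ → stable
The 143–157 m interval has Δρ < 0: lighter water underlies denser water.

143–157 m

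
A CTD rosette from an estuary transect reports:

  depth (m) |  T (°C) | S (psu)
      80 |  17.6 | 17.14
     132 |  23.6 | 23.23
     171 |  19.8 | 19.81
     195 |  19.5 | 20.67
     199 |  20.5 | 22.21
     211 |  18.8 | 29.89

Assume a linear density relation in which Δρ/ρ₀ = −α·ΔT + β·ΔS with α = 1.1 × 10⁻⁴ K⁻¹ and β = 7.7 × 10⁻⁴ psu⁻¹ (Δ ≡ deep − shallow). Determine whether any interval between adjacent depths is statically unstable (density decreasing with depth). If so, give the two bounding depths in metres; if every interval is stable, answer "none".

Evaluate Δρ/ρ₀ = −αΔT + βΔS across each adjacent pair:
  80–132 m: −αΔT+βΔS = −(1.1 × 10⁻⁴)(+6.0)+(7.7 × 10⁻⁴)(+6.09) = 4.0 × 10⁻³ → stable
  132–171 m: −αΔT+βΔS = −(1.1 × 10⁻⁴)(-3.8)+(7.7 × 10⁻⁴)(-3.42) = -2.2 × 10⁻³ → UNSTABLE
  171–195 m: −αΔT+βΔS = −(1.1 × 10⁻⁴)(-0.3)+(7.7 × 10⁻⁴)(+0.86) = 7.0 × 10⁻⁴ → stable
  195–199 m: −αΔT+βΔS = −(1.1 × 10⁻⁴)(+1.0)+(7.7 × 10⁻⁴)(+1.54) = 1.1 × 10⁻³ → stable
  199–211 m: −αΔT+βΔS = −(1.1 × 10⁻⁴)(-1.7)+(7.7 × 10⁻⁴)(+7.68) = 6.1 × 10⁻³ → stable
The 132–171 m interval has Δρ < 0: lighter water underlies denser water.

132–171 m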